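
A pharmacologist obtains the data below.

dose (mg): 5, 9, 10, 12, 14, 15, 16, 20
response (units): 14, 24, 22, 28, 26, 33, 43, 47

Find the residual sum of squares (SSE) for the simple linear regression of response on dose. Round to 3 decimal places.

94.650

n = 8, Σx = 101, Σy = 237, Σxy = 3329, Σx² = 1427, Σy² = 7863
Sxx = Σx² − (Σx)²/n = 1427 − 1275.125 = 151.875
Sxy = Σxy − (Σx)(Σy)/n = 3329 − 2992.125 = 336.875
Syy = Σy² − (Σy)²/n = 7863 − 7021.125 = 841.875
b = Sxy/Sxx = 336.875/151.875 = 2.218107
SSE = Syy − b·Sxy = 841.875 − 2.218107·336.875 = 94.650206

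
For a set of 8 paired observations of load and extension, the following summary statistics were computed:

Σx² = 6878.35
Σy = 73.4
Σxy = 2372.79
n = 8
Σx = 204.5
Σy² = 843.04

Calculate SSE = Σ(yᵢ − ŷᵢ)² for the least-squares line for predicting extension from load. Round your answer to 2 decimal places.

Sxx = Σx² − (Σx)²/n = 6878.35 − 5227.53125 = 1650.81875
Sxy = Σxy − (Σx)(Σy)/n = 2372.79 − 1876.2875 = 496.5025
Syy = Σy² − (Σy)²/n = 843.04 − 673.445 = 169.595
b = Sxy/Sxx = 496.5025/1650.81875 = 0.300761
SSE = Syy − b·Sxy = 169.595 − 0.300761·496.5025 = 20.266231

20.27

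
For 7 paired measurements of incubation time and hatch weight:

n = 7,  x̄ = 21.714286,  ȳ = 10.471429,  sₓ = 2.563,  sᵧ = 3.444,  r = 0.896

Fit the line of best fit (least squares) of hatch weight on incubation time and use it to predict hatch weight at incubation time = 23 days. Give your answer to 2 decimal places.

b = r · sᵧ/sₓ = 0.896 · 3.444/2.563 = 1.203989
a = ȳ − b·x̄ = 10.471429 − 1.203989·21.714286 = -15.672334
ŷ(23) = a + b·23 = -15.672334 + 1.203989·23 = 12.019415

12.02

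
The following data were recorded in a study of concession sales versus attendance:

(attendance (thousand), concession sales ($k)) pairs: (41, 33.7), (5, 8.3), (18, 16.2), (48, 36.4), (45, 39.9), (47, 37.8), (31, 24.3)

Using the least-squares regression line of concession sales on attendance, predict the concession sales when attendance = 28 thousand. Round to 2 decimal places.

24.05

n = 7, Σx = 235, Σy = 196.6, Σxy = 7787.4, Σx² = 9529
Sxx = Σx² − (Σx)²/n = 9529 − 7889.285714 = 1639.714286
Sxy = Σxy − (Σx)(Σy)/n = 7787.4 − 6600.142857 = 1187.257143
b = Sxy/Sxx = 1187.257143/1639.714286 = 0.724063
a = ȳ − b·x̄ = 28.085714 − 0.724063·33.571429 = 3.777871
ŷ(28) = a + b·28 = 3.777871 + 0.724063·28 = 24.051647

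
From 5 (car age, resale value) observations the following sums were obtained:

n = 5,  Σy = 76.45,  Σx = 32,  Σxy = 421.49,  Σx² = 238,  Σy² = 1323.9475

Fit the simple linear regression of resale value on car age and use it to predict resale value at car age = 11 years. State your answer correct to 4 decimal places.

Sxx = Σx² − (Σx)²/n = 238 − 204.8 = 33.2
Sxy = Σxy − (Σx)(Σy)/n = 421.49 − 489.28 = -67.79
b = Sxy/Sxx = -67.79/33.2 = -2.041867
a = ȳ − b·x̄ = 15.29 − (-2.041867)·6.4 = 28.357952
ŷ(11) = a + b·11 = 28.357952 + (-2.041867)·11 = 5.897410

5.8974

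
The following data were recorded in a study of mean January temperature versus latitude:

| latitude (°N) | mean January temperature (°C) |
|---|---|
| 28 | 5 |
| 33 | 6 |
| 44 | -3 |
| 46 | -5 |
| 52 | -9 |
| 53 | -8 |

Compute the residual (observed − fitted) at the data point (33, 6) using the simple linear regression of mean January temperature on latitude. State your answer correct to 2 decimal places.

n = 6, Σx = 256, Σy = -14, Σxy = -916, Σx² = 11438
Sxx = Σx² − (Σx)²/n = 11438 − 10922.666667 = 515.333333
Sxy = Σxy − (Σx)(Σy)/n = -916 − (-597.333333) = -318.666667
b = Sxy/Sxx = -318.666667/515.333333 = -0.618370
a = ȳ − b·x̄ = -2.333333 − (-0.618370)·42.666667 = 24.050453
ŷ(33) = 24.050453 + (-0.618370)·33 = 3.644243
residual = y − ŷ = 6 − 3.644243 = 2.355757

2.36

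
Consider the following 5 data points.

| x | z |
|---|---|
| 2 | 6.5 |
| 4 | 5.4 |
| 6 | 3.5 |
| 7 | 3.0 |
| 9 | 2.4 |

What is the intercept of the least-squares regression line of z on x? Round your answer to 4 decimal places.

7.6658

n = 5, Σx = 28, Σy = 20.8, Σxy = 98.2, Σx² = 186
Sxx = Σx² − (Σx)²/n = 186 − 156.8 = 29.2
Sxy = Σxy − (Σx)(Σy)/n = 98.2 − 116.48 = -18.28
b = Sxy/Sxx = -18.28/29.2 = -0.626027
a = ȳ − b·x̄ = 4.16 − (-0.626027)·5.6 = 7.665753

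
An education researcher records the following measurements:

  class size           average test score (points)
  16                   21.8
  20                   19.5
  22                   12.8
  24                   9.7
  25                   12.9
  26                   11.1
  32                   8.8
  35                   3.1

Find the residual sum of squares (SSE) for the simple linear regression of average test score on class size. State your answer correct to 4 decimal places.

n = 8, Σx = 200, Σy = 99.7, Σxy = 2254.4, Σx² = 5266, Σy² = 1490.09
Sxx = Σx² − (Σx)²/n = 5266 − 5000 = 266
Sxy = Σxy − (Σx)(Σy)/n = 2254.4 − 2492.5 = -238.1
Syy = Σy² − (Σy)²/n = 1490.09 − 1242.51125 = 247.57875
b = Sxy/Sxx = -238.1/266 = -0.895113
SSE = Syy − b·Sxy = 247.57875 − (-0.895113)·(-238.1) = 34.452397

34.4524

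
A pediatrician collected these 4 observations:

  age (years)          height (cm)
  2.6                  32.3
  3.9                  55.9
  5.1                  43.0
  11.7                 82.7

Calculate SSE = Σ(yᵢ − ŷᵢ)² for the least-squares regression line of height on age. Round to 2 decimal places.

217.49

n = 4, Σx = 23.3, Σy = 213.9, Σxy = 1488.88, Σx² = 184.87, Σy² = 12856.39
Sxx = Σx² − (Σx)²/n = 184.87 − 135.7225 = 49.1475
Sxy = Σxy − (Σx)(Σy)/n = 1488.88 − 1245.9675 = 242.9125
Syy = Σy² − (Σy)²/n = 12856.39 − 11438.3025 = 1418.0875
b = Sxy/Sxx = 242.9125/49.1475 = 4.942520
SSE = Syy − b·Sxy = 1418.0875 − 4.942520·242.9125 = 217.487619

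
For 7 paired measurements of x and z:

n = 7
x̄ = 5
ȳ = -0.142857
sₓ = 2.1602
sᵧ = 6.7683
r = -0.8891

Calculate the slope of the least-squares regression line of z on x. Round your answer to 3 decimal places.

-2.786

b = r · sᵧ/sₓ = -0.8891 · 6.7683/2.1602 = -2.785712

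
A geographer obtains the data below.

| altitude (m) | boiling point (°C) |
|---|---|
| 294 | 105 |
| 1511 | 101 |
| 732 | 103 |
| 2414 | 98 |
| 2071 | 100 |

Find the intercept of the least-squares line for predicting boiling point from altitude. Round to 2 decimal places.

n = 5, Σx = 7022, Σy = 507, Σxy = 702549, Σx² = 13021818
Sxx = Σx² − (Σx)²/n = 13021818 − 9861696.8 = 3160121.2
Sxy = Σxy − (Σx)(Σy)/n = 702549 − 712030.8 = -9481.8
b = Sxy/Sxx = -9481.8/3160121.2 = -0.003000
a = ȳ − b·x̄ = 101.4 − (-0.003000)·1404.4 = 105.613838

105.61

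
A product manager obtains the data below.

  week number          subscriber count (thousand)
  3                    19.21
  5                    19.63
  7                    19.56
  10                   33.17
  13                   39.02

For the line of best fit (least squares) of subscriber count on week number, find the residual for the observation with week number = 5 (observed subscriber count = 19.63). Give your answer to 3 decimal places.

-0.762

n = 5, Σx = 38, Σy = 130.59, Σxy = 1131.66, Σx² = 352
Sxx = Σx² − (Σx)²/n = 352 − 288.8 = 63.2
Sxy = Σxy − (Σx)(Σy)/n = 1131.66 − 992.484 = 139.176
b = Sxy/Sxx = 139.176/63.2 = 2.202152
a = ȳ − b·x̄ = 26.118 − 2.202152·7.6 = 9.381646
ŷ(5) = 9.381646 + 2.202152·5 = 20.392405
residual = y − ŷ = 19.63 − 20.392405 = -0.762405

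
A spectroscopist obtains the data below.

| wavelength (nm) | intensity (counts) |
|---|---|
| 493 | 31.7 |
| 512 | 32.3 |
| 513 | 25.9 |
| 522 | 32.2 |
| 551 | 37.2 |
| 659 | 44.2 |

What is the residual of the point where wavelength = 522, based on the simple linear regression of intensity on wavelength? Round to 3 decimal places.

n = 6, Σx = 3250, Σy = 203.5, Σxy = 111885.8, Σx² = 1778728
Sxx = Σx² − (Σx)²/n = 1778728 − 1760416.666667 = 18311.333333
Sxy = Σxy − (Σx)(Σy)/n = 111885.8 − 110229.166667 = 1656.633333
b = Sxy/Sxx = 1656.633333/18311.333333 = 0.090470
a = ȳ − b·x̄ = 33.916667 − 0.090470·541.666667 = -15.088124
ŷ(522) = -15.088124 + 0.090470·522 = 32.137416
residual = y − ŷ = 32.2 − 32.137416 = 0.062584

0.063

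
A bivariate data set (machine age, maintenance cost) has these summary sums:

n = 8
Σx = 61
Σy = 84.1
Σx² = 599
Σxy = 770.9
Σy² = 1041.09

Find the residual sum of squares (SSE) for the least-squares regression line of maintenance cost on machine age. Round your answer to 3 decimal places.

Sxx = Σx² − (Σx)²/n = 599 − 465.125 = 133.875
Sxy = Σxy − (Σx)(Σy)/n = 770.9 − 641.2625 = 129.6375
Syy = Σy² − (Σy)²/n = 1041.09 − 884.10125 = 156.98875
b = Sxy/Sxx = 129.6375/133.875 = 0.968347
SSE = Syy − b·Sxy = 156.98875 − 0.968347·129.6375 = 31.454622

31.455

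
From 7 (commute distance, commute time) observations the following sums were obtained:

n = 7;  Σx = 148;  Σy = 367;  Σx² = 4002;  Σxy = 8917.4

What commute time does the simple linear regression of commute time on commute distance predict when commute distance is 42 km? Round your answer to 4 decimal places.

Sxx = Σx² − (Σx)²/n = 4002 − 3129.142857 = 872.857143
Sxy = Σxy − (Σx)(Σy)/n = 8917.4 − 7759.428571 = 1157.971429
b = Sxy/Sxx = 1157.971429/872.857143 = 1.326645
a = ȳ − b·x̄ = 52.428571 − 1.326645·21.142857 = 24.379509
ŷ(42) = a + b·42 = 24.379509 + 1.326645·42 = 80.098592

80.0986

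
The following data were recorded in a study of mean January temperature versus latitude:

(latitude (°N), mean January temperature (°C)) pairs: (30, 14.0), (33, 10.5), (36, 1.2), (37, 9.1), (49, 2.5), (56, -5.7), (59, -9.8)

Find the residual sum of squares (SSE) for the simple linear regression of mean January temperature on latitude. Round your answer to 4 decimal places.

68.6974

n = 7, Σx = 300, Σy = 21.8, Σxy = 371.5, Σx² = 13672, Σy² = 525.28
Sxx = Σx² − (Σx)²/n = 13672 − 12857.142857 = 814.857143
Sxy = Σxy − (Σx)(Σy)/n = 371.5 − 934.285714 = -562.785714
Syy = Σy² − (Σy)²/n = 525.28 − 67.891429 = 457.388571
b = Sxy/Sxx = -562.785714/814.857143 = -0.690656
SSE = Syy − b·Sxy = 457.388571 − (-0.690656)·(-562.785714) = 68.697421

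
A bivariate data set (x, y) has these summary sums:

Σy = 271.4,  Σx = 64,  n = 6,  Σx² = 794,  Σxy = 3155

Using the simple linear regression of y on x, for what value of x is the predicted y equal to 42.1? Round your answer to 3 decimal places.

Sxx = Σx² − (Σx)²/n = 794 − 682.666667 = 111.333333
Sxy = Σxy − (Σx)(Σy)/n = 3155 − 2894.933333 = 260.066667
b = Sxy/Sxx = 260.066667/111.333333 = 2.335928
a = ȳ − b·x̄ = 45.233333 − 2.335928·10.666667 = 20.316766
Set a + b·x = 42.1: x = (42.1 − 20.316766) / 2.335928 = 9.325301

9.325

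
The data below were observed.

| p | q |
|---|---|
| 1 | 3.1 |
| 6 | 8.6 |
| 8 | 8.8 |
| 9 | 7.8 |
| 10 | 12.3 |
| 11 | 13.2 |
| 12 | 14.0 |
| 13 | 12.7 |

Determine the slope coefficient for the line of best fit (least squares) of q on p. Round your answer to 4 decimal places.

0.8911

n = 8, Σx = 70, Σy = 80.5, Σxy = 796.6, Σx² = 716
Sxx = Σx² − (Σx)²/n = 716 − 612.5 = 103.5
Sxy = Σxy − (Σx)(Σy)/n = 796.6 − 704.375 = 92.225
b = Sxy/Sxx = 92.225/103.5 = 0.891063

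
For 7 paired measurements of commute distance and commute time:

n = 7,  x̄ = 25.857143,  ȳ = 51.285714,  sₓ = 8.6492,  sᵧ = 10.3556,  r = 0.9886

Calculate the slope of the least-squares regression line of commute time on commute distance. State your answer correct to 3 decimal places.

1.184

b = r · sᵧ/sₓ = 0.9886 · 10.3556/8.6492 = 1.183641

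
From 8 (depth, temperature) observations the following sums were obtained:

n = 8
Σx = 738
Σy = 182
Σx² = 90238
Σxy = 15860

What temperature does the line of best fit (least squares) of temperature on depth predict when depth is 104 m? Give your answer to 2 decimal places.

Sxx = Σx² − (Σx)²/n = 90238 − 68080.5 = 22157.5
Sxy = Σxy − (Σx)(Σy)/n = 15860 − 16789.5 = -929.5
b = Sxy/Sxx = -929.5/22157.5 = -0.041950
a = ȳ − b·x̄ = 22.75 − (-0.041950)·92.25 = 26.619858
ŷ(104) = a + b·104 = 26.619858 + (-0.041950)·104 = 22.257091

22.26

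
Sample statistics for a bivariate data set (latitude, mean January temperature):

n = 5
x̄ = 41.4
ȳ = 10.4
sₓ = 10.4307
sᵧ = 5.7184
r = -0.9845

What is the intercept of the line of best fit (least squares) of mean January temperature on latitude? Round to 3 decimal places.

b = r · sᵧ/sₓ = -0.9845 · 5.7184/10.4307 = -0.539730
a = ȳ − b·x̄ = 10.4 − (-0.539730)·41.4 = 32.744834

32.745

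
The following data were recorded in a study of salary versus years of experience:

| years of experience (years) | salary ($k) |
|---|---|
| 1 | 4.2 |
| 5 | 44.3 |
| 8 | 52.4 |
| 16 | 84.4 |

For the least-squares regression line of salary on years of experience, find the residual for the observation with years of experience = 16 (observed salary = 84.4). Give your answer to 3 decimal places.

n = 4, Σx = 30, Σy = 185.3, Σxy = 1995.3, Σx² = 346
Sxx = Σx² − (Σx)²/n = 346 − 225 = 121
Sxy = Σxy − (Σx)(Σy)/n = 1995.3 − 1389.75 = 605.55
b = Sxy/Sxx = 605.55/121 = 5.004545
a = ȳ − b·x̄ = 46.325 − 5.004545·7.5 = 8.790909
ŷ(16) = 8.790909 + 5.004545·16 = 88.863636
residual = y − ŷ = 84.4 − 88.863636 = -4.463636

-4.464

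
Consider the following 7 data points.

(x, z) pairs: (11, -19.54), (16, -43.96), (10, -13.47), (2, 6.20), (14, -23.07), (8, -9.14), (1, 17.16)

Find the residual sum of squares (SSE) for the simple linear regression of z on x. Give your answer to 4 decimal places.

n = 7, Σx = 62, Σy = -85.82, Σxy = -1419.54, Σx² = 742, Σy² = 3444.4042
Sxx = Σx² − (Σx)²/n = 742 − 549.142857 = 192.857143
Sxy = Σxy − (Σx)(Σy)/n = -1419.54 − (-760.12) = -659.42
Syy = Σy² − (Σy)²/n = 3444.4042 − 1052.1532 = 2392.251
b = Sxy/Sxx = -659.42/192.857143 = -3.419215
SSE = Syy − b·Sxy = 2392.251 − (-3.419215)·(-659.42) = 137.552367

137.5524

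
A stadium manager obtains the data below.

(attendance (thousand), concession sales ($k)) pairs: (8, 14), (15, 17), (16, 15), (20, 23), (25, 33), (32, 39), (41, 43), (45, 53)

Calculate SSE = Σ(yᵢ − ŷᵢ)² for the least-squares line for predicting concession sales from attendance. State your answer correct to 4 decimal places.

68.8145

n = 8, Σx = 202, Σy = 237, Σxy = 7288, Σx² = 6300, Σy² = 8507
Sxx = Σx² − (Σx)²/n = 6300 − 5100.5 = 1199.5
Sxy = Σxy − (Σx)(Σy)/n = 7288 − 5984.25 = 1303.75
Syy = Σy² − (Σy)²/n = 8507 − 7021.125 = 1485.875
b = Sxy/Sxx = 1303.75/1199.5 = 1.086911
SSE = Syy − b·Sxy = 1485.875 − 1.086911·1303.75 = 68.814506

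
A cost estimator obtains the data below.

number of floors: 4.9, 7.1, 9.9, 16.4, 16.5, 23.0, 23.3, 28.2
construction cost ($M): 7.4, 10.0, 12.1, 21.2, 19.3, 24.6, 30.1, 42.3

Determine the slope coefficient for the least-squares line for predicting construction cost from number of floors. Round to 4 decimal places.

1.3322

n = 8, Σx = 129.3, Σy = 167, Σxy = 3353.17, Σx² = 2580.77
Sxx = Σx² − (Σx)²/n = 2580.77 − 2089.81125 = 490.95875
Sxy = Σxy − (Σx)(Σy)/n = 3353.17 − 2699.1375 = 654.0325
b = Sxy/Sxx = 654.0325/490.95875 = 1.332154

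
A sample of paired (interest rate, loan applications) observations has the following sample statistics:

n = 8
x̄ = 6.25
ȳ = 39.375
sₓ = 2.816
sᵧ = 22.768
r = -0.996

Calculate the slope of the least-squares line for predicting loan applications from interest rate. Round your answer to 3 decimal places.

b = r · sᵧ/sₓ = -0.996 · 22.768/2.816 = -8.052886

-8.053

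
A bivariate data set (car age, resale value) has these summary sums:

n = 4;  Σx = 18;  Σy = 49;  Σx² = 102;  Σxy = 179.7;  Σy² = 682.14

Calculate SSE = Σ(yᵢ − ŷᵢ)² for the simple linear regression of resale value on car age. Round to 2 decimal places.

2.62

Sxx = Σx² − (Σx)²/n = 102 − 81 = 21
Sxy = Σxy − (Σx)(Σy)/n = 179.7 − 220.5 = -40.8
Syy = Σy² − (Σy)²/n = 682.14 − 600.25 = 81.89
b = Sxy/Sxx = -40.8/21 = -1.942857
SSE = Syy − b·Sxy = 81.89 − (-1.942857)·(-40.8) = 2.621429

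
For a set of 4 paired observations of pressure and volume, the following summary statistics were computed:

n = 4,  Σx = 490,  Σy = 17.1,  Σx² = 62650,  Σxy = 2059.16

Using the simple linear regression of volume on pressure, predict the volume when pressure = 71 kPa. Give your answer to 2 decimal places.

Sxx = Σx² − (Σx)²/n = 62650 − 60025 = 2625
Sxy = Σxy − (Σx)(Σy)/n = 2059.16 − 2094.75 = -35.59
b = Sxy/Sxx = -35.59/2625 = -0.013558
a = ȳ − b·x̄ = 4.275 − (-0.013558)·122.5 = 5.935867
ŷ(71) = a + b·71 = 5.935867 + (-0.013558)·71 = 4.973242

4.97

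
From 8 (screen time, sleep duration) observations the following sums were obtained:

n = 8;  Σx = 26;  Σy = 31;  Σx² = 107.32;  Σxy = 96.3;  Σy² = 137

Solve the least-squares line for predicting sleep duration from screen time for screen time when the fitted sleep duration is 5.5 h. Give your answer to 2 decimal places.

-5.08

Sxx = Σx² − (Σx)²/n = 107.32 − 84.5 = 22.82
Sxy = Σxy − (Σx)(Σy)/n = 96.3 − 100.75 = -4.45
b = Sxy/Sxx = -4.45/22.82 = -0.195004
a = ȳ − b·x̄ = 3.875 − (-0.195004)·3.25 = 4.508764
Set a + b·x = 5.5: x = (5.5 − 4.508764) / (-0.195004) = -5.083146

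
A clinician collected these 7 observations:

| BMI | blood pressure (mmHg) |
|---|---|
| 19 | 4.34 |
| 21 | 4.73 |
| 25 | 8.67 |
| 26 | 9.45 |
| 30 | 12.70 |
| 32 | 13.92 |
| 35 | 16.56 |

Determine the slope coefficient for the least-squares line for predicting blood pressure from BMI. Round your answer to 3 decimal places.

n = 7, Σx = 188, Σy = 70.37, Σxy = 2050.28, Σx² = 5252
Sxx = Σx² − (Σx)²/n = 5252 − 5049.142857 = 202.857143
Sxy = Σxy − (Σx)(Σy)/n = 2050.28 − 1889.937143 = 160.342857
b = Sxy/Sxx = 160.342857/202.857143 = 0.790423

0.790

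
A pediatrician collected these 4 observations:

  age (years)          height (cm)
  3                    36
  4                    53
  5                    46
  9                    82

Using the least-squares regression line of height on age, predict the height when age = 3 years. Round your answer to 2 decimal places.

n = 4, Σx = 21, Σy = 217, Σxy = 1288, Σx² = 131
Sxx = Σx² − (Σx)²/n = 131 − 110.25 = 20.75
Sxy = Σxy − (Σx)(Σy)/n = 1288 − 1139.25 = 148.75
b = Sxy/Sxx = 148.75/20.75 = 7.168675
a = ȳ − b·x̄ = 54.25 − 7.168675·5.25 = 16.614458
ŷ(3) = a + b·3 = 16.614458 + 7.168675·3 = 38.120482

38.12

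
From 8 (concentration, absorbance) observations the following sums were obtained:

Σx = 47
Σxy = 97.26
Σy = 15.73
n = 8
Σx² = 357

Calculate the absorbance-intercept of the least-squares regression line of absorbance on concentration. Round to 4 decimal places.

1.6142

Sxx = Σx² − (Σx)²/n = 357 − 276.125 = 80.875
Sxy = Σxy − (Σx)(Σy)/n = 97.26 − 92.41375 = 4.84625
b = Sxy/Sxx = 4.84625/80.875 = 0.059923
a = ȳ − b·x̄ = 1.96625 − 0.059923·5.875 = 1.614204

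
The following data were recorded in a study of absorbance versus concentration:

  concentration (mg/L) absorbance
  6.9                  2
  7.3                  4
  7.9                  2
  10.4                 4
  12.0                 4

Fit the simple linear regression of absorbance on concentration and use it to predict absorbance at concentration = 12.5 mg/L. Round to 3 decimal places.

4.312

n = 5, Σx = 44.5, Σy = 16, Σxy = 148.4, Σx² = 415.47
Sxx = Σx² − (Σx)²/n = 415.47 − 396.05 = 19.42
Sxy = Σxy − (Σx)(Σy)/n = 148.4 − 142.4 = 6
b = Sxy/Sxx = 6/19.42 = 0.308960
a = ȳ − b·x̄ = 3.2 − 0.308960·8.9 = 0.450257
ŷ(12.5) = a + b·12.5 = 0.450257 + 0.308960·12.5 = 4.312255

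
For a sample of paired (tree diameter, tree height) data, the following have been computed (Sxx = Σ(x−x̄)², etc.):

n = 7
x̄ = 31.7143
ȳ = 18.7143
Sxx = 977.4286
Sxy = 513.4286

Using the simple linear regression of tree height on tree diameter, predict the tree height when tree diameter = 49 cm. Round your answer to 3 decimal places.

27.794

b = Sxy/Sxx = 513.4286/977.4286 = 0.525285
a = ȳ − b·x̄ = 18.7143 − 0.525285·31.7143 = 2.055253
ŷ(49) = a + b·49 = 2.055253 + 0.525285·49 = 27.794219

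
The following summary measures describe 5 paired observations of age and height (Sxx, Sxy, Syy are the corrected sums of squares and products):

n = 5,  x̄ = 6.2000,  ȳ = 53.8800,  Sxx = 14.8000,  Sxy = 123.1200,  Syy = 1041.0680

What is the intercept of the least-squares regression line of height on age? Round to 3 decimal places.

2.303

b = Sxy/Sxx = 123.12/14.8 = 8.318919
a = ȳ − b·x̄ = 53.88 − 8.318919·6.2 = 2.302703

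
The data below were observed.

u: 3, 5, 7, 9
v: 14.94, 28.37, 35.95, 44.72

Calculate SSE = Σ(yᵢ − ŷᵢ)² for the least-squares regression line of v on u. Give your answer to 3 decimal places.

n = 4, Σx = 24, Σy = 123.98, Σxy = 840.8, Σx² = 164, Σy² = 4320.3414
Sxx = Σx² − (Σx)²/n = 164 − 144 = 20
Sxy = Σxy − (Σx)(Σy)/n = 840.8 − 743.88 = 96.92
Syy = Σy² − (Σy)²/n = 4320.3414 − 3842.7601 = 477.5813
b = Sxy/Sxx = 96.92/20 = 4.846
SSE = Syy − b·Sxy = 477.5813 − 4.846·96.92 = 7.90698

7.907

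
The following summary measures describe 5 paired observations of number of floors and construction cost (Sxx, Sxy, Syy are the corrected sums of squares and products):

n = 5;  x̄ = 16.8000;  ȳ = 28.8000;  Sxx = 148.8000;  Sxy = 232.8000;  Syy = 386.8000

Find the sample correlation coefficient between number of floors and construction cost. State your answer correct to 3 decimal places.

0.970

r = Sxy/√(Sxx·Syy) = 232.8/√(57555.84) = 232.8/239.907982 = 0.970372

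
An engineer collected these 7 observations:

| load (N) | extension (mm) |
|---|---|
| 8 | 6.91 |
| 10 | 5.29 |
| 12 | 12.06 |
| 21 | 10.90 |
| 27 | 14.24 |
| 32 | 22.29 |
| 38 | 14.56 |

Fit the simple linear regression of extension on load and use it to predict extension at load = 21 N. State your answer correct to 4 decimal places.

12.2673

n = 7, Σx = 148, Σy = 86.25, Σxy = 2132.84, Σx² = 3946
Sxx = Σx² − (Σx)²/n = 3946 − 3129.142857 = 816.857143
Sxy = Σxy − (Σx)(Σy)/n = 2132.84 − 1823.571429 = 309.268571
b = Sxy/Sxx = 309.268571/816.857143 = 0.378608
a = ȳ − b·x̄ = 12.321429 − 0.378608·21.142857 = 4.316576
ŷ(21) = a + b·21 = 4.316576 + 0.378608·21 = 12.267342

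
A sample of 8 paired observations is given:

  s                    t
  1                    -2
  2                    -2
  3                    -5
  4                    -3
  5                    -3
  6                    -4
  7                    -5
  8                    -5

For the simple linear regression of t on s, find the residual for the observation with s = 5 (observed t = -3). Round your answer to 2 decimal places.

0.82

n = 8, Σx = 36, Σy = -29, Σxy = -147, Σx² = 204
Sxx = Σx² − (Σx)²/n = 204 − 162 = 42
Sxy = Σxy − (Σx)(Σy)/n = -147 − (-130.5) = -16.5
b = Sxy/Sxx = -16.5/42 = -0.392857
a = ȳ − b·x̄ = -3.625 − (-0.392857)·4.5 = -1.857143
ŷ(5) = -1.857143 + (-0.392857)·5 = -3.821429
residual = y − ŷ = -3 − (-3.821429) = 0.821429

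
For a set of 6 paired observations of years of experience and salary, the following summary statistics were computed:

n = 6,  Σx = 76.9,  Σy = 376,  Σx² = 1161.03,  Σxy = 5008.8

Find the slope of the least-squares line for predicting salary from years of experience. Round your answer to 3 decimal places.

1.082

Sxx = Σx² − (Σx)²/n = 1161.03 − 985.601667 = 175.428333
Sxy = Σxy − (Σx)(Σy)/n = 5008.8 − 4819.066667 = 189.733333
b = Sxy/Sxx = 189.733333/175.428333 = 1.081543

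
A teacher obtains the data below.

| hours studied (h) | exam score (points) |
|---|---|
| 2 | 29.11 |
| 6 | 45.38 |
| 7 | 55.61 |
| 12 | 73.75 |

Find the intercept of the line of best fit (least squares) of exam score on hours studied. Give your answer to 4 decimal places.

20.5333

n = 4, Σx = 27, Σy = 203.85, Σxy = 1604.77, Σx² = 233
Sxx = Σx² − (Σx)²/n = 233 − 182.25 = 50.75
Sxy = Σxy − (Σx)(Σy)/n = 1604.77 − 1375.9875 = 228.7825
b = Sxy/Sxx = 228.7825/50.75 = 4.508030
a = ȳ − b·x̄ = 50.9625 − 4.508030·6.75 = 20.533300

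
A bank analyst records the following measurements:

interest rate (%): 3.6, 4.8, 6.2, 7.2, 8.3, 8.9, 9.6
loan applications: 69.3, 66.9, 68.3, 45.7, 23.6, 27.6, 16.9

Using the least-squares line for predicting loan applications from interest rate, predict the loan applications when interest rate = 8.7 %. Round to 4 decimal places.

28.3900

n = 7, Σx = 48.6, Σy = 318.3, Σxy = 1926.86, Σx² = 366.54
Sxx = Σx² − (Σx)²/n = 366.54 − 337.422857 = 29.117143
Sxy = Σxy − (Σx)(Σy)/n = 1926.86 − 2209.911429 = -283.051429
b = Sxy/Sxx = -283.051429/29.117143 = -9.721126
a = ȳ − b·x̄ = 45.471429 − (-9.721126)·6.942857 = 112.963821
ŷ(8.7) = a + b·8.7 = 112.963821 + (-9.721126)·8.7 = 28.390021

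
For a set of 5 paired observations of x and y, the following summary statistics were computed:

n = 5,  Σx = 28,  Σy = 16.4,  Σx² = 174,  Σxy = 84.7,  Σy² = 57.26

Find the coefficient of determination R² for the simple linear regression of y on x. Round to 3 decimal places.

Sxx = Σx² − (Σx)²/n = 174 − 156.8 = 17.2
Sxy = Σxy − (Σx)(Σy)/n = 84.7 − 91.84 = -7.14
Syy = Σy² − (Σy)²/n = 57.26 − 53.792 = 3.468
R² = Sxy²/(Sxx·Syy) = (-7.14)²/(17.2·3.468) = 0.854651

0.855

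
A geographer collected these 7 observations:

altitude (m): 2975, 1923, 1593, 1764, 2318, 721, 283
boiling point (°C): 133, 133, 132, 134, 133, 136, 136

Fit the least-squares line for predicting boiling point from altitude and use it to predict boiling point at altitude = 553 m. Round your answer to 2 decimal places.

n = 7, Σx = 11577, Σy = 937, Σxy = 1542924, Σx² = 24170953
Sxx = Σx² − (Σx)²/n = 24170953 − 19146704.142857 = 5024248.857143
Sxy = Σxy − (Σx)(Σy)/n = 1542924 − 1549664.142857 = -6740.142857
b = Sxy/Sxx = -6740.142857/5024248.857143 = -0.001342
a = ȳ − b·x̄ = 133.857143 − (-0.001342)·1653.857143 = 136.075829
ŷ(553) = a + b·553 = 136.075829 + (-0.001342)·553 = 135.333967

135.33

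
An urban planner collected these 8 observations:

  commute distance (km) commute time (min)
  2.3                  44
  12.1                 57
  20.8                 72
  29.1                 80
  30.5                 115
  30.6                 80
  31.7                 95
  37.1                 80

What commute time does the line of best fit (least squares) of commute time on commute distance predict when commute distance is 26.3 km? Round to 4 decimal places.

n = 8, Σx = 194.2, Σy = 623, Σxy = 16551.5, Σx² = 5679.06
Sxx = Σx² − (Σx)²/n = 5679.06 − 4714.205 = 964.855
Sxy = Σxy − (Σx)(Σy)/n = 16551.5 − 15123.325 = 1428.175
b = Sxy/Sxx = 1428.175/964.855 = 1.480197
a = ȳ − b·x̄ = 77.875 − 1.480197·24.275 = 41.943230
ŷ(26.3) = a + b·26.3 = 41.943230 + 1.480197·26.3 = 80.872398

80.8724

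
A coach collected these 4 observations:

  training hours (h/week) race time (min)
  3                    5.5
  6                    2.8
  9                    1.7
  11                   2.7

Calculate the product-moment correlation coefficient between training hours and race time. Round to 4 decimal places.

-0.8060

n = 4, Σx = 29, Σy = 12.7, Σxy = 78.3, Σx² = 247, Σy² = 48.27
Sxx = Σx² − (Σx)²/n = 247 − 210.25 = 36.75
Sxy = Σxy − (Σx)(Σy)/n = 78.3 − 92.075 = -13.775
Syy = Σy² − (Σy)²/n = 48.27 − 40.3225 = 7.9475
r = Sxy/√(Sxx·Syy) = -13.775/√(292.070625) = -13.775/17.090074 = -0.806023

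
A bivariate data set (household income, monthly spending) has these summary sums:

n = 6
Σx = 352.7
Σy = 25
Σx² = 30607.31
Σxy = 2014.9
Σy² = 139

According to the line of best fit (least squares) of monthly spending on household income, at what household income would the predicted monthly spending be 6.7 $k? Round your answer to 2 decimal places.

104.66

Sxx = Σx² − (Σx)²/n = 30607.31 − 20732.881667 = 9874.428333
Sxy = Σxy − (Σx)(Σy)/n = 2014.9 − 1469.583333 = 545.316667
b = Sxy/Sxx = 545.316667/9874.428333 = 0.055225
a = ȳ − b·x̄ = 4.166667 − 0.055225·58.783333 = 0.920349
Set a + b·x = 6.7: x = (6.7 − 0.920349) / 0.055225 = 104.656163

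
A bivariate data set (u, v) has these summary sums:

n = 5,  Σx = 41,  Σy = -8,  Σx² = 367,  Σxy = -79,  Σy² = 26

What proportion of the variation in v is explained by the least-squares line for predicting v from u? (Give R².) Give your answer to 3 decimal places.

Sxx = Σx² − (Σx)²/n = 367 − 336.2 = 30.8
Sxy = Σxy − (Σx)(Σy)/n = -79 − (-65.6) = -13.4
Syy = Σy² − (Σy)²/n = 26 − 12.8 = 13.2
R² = Sxy²/(Sxx·Syy) = (-13.4)²/(30.8·13.2) = 0.441657

0.442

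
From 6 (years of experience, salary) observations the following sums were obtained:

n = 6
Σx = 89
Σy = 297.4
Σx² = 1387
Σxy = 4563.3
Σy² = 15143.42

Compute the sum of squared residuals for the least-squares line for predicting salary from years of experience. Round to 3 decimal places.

57.204

Sxx = Σx² − (Σx)²/n = 1387 − 1320.166667 = 66.833333
Sxy = Σxy − (Σx)(Σy)/n = 4563.3 − 4411.433333 = 151.866667
Syy = Σy² − (Σy)²/n = 15143.42 − 14741.126667 = 402.293333
b = Sxy/Sxx = 151.866667/66.833333 = 2.272319
SSE = Syy − b·Sxy = 402.293333 − 2.272319·151.866667 = 57.203791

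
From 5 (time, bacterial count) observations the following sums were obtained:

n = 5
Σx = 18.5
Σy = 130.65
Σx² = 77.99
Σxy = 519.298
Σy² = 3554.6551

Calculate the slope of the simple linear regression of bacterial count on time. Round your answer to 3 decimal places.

3.762

Sxx = Σx² − (Σx)²/n = 77.99 − 68.45 = 9.54
Sxy = Σxy − (Σx)(Σy)/n = 519.298 − 483.405 = 35.893
b = Sxy/Sxx = 35.893/9.54 = 3.762369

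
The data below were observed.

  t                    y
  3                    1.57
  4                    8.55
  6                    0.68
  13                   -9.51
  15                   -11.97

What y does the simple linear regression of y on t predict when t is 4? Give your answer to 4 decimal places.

3.9665

n = 5, Σx = 41, Σy = -10.68, Σxy = -260.19, Σx² = 455
Sxx = Σx² − (Σx)²/n = 455 − 336.2 = 118.8
Sxy = Σxy − (Σx)(Σy)/n = -260.19 − (-87.576) = -172.614
b = Sxy/Sxx = -172.614/118.8 = -1.452980
a = ȳ − b·x̄ = -2.136 − (-1.452980)·8.2 = 9.778434
ŷ(4) = a + b·4 = 9.778434 + (-1.452980)·4 = 3.966515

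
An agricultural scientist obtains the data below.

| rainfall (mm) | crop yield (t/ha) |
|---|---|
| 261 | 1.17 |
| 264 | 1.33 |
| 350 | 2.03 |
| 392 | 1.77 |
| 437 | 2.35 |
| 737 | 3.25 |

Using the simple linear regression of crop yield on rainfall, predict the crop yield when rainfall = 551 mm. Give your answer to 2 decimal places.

2.58

n = 6, Σx = 2441, Σy = 11.9, Σxy = 5483.03, Σx² = 1148119
Sxx = Σx² − (Σx)²/n = 1148119 − 993080.166667 = 155038.833333
Sxy = Σxy − (Σx)(Σy)/n = 5483.03 − 4841.316667 = 641.713333
b = Sxy/Sxx = 641.713333/155038.833333 = 0.004139
a = ȳ − b·x̄ = 1.983333 − 0.004139·406.833333 = 0.299430
ŷ(551) = a + b·551 = 0.299430 + 0.004139·551 = 2.580046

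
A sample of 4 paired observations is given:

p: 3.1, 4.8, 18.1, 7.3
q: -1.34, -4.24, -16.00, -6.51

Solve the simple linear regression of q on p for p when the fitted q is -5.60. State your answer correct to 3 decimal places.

n = 4, Σx = 33.3, Σy = -28.09, Σxy = -361.629, Σx² = 413.55
Sxx = Σx² − (Σx)²/n = 413.55 − 277.2225 = 136.3275
Sxy = Σxy − (Σx)(Σy)/n = -361.629 − (-233.84925) = -127.77975
b = Sxy/Sxx = -127.77975/136.3275 = -0.937300
a = ȳ − b·x̄ = -7.0225 − (-0.937300)·8.325 = 0.780522
Set a + b·x = -5.60: x = (-5.60 − 0.780522) / (-0.937300) = 6.807343

6.807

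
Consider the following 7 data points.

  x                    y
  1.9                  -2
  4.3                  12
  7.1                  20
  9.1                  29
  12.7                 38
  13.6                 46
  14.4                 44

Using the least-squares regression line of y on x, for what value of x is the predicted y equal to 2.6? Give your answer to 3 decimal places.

n = 7, Σx = 63.1, Σy = 187, Σxy = 2195.5, Σx² = 708.93
Sxx = Σx² − (Σx)²/n = 708.93 − 568.801429 = 140.128571
Sxy = Σxy − (Σx)(Σy)/n = 2195.5 − 1685.671429 = 509.828571
b = Sxy/Sxx = 509.828571/140.128571 = 3.638291
a = ȳ − b·x̄ = 26.714286 − 3.638291·9.014286 = -6.082312
Set a + b·x = 2.6: x = (2.6 − (-6.082312)) / 3.638291 = 2.386371

2.386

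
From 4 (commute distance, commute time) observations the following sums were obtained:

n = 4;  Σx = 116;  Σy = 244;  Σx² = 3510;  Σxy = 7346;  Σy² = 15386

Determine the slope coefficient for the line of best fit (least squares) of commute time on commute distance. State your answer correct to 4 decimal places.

Sxx = Σx² − (Σx)²/n = 3510 − 3364 = 146
Sxy = Σxy − (Σx)(Σy)/n = 7346 − 7076 = 270
b = Sxy/Sxx = 270/146 = 1.849315

1.8493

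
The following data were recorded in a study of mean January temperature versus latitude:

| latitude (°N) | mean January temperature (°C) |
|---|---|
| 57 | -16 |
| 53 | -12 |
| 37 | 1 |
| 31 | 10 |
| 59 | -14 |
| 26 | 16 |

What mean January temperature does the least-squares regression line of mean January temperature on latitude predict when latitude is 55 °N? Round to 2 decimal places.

-12.97

n = 6, Σx = 263, Σy = -15, Σxy = -1611, Σx² = 12545
Sxx = Σx² − (Σx)²/n = 12545 − 11528.166667 = 1016.833333
Sxy = Σxy − (Σx)(Σy)/n = -1611 − (-657.5) = -953.5
b = Sxy/Sxx = -953.5/1016.833333 = -0.937715
a = ȳ − b·x̄ = -2.5 − (-0.937715)·43.833333 = 38.603180
ŷ(55) = a + b·55 = 38.603180 + (-0.937715)·55 = -12.971152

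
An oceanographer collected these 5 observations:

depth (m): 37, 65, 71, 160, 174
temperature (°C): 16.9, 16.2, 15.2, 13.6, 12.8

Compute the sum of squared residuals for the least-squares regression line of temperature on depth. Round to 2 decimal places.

n = 5, Σx = 507, Σy = 74.7, Σxy = 7160.7, Σx² = 66511, Σy² = 1127.89
Sxx = Σx² − (Σx)²/n = 66511 − 51409.8 = 15101.2
Sxy = Σxy − (Σx)(Σy)/n = 7160.7 − 7574.58 = -413.88
Syy = Σy² − (Σy)²/n = 1127.89 − 1116.018 = 11.872
b = Sxy/Sxx = -413.88/15101.2 = -0.027407
SSE = Syy − b·Sxy = 11.872 − (-0.027407)·(-413.88) = 0.528752

0.53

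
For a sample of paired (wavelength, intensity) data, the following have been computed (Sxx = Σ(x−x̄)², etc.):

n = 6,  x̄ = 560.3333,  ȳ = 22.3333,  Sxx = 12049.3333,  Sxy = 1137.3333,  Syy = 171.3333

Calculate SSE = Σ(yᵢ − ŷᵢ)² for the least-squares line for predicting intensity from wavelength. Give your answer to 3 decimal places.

b = Sxy/Sxx = 1137.3333/12049.3333 = 0.094390
SSE = Syy − b·Sxy = 171.3333 − 0.094390·1137.3333 = 63.980718

63.981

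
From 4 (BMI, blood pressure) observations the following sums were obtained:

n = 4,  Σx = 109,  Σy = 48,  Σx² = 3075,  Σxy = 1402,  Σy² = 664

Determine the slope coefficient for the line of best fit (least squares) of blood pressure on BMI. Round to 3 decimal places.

0.897

Sxx = Σx² − (Σx)²/n = 3075 − 2970.25 = 104.75
Sxy = Σxy − (Σx)(Σy)/n = 1402 − 1308 = 94
b = Sxy/Sxx = 94/104.75 = 0.897375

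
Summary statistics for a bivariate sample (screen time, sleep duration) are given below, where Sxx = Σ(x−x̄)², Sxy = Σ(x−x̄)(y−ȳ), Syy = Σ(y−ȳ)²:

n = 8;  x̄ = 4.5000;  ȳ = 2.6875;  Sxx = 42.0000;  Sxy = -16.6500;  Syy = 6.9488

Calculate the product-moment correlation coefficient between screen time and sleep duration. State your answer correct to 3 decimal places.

r = Sxy/√(Sxx·Syy) = -16.65/√(291.8496) = -16.65/17.083606 = -0.974619

-0.975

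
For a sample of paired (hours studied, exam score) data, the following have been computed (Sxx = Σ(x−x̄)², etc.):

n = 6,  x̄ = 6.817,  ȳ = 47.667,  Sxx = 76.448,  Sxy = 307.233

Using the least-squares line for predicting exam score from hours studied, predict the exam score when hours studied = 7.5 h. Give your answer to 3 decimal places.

b = Sxy/Sxx = 307.233/76.448 = 4.018849
a = ȳ − b·x̄ = 47.667 − 4.018849·6.817 = 20.270504
ŷ(7.5) = a + b·7.5 = 20.270504 + 4.018849·7.5 = 50.411874

50.412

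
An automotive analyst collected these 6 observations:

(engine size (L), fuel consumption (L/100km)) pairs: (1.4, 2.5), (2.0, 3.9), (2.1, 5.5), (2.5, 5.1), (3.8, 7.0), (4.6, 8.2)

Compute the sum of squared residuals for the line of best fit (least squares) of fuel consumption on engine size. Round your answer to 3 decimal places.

1.978

n = 6, Σx = 16.4, Σy = 32.2, Σxy = 99.92, Σx² = 52.22, Σy² = 193.96
Sxx = Σx² − (Σx)²/n = 52.22 − 44.826667 = 7.393333
Sxy = Σxy − (Σx)(Σy)/n = 99.92 − 88.013333 = 11.906667
Syy = Σy² − (Σy)²/n = 193.96 − 172.806667 = 21.153333
b = Sxy/Sxx = 11.906667/7.393333 = 1.610460
SSE = Syy − b·Sxy = 21.153333 − 1.610460·11.906667 = 1.978124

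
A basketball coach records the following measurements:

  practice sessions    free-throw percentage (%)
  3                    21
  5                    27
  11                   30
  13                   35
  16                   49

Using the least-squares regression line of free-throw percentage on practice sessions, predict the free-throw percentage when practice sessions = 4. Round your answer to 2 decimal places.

n = 5, Σx = 48, Σy = 162, Σxy = 1767, Σx² = 580
Sxx = Σx² − (Σx)²/n = 580 − 460.8 = 119.2
Sxy = Σxy − (Σx)(Σy)/n = 1767 − 1555.2 = 211.8
b = Sxy/Sxx = 211.8/119.2 = 1.776846
a = ȳ − b·x̄ = 32.4 − 1.776846·9.6 = 15.342282
ŷ(4) = a + b·4 = 15.342282 + 1.776846·4 = 22.449664

22.45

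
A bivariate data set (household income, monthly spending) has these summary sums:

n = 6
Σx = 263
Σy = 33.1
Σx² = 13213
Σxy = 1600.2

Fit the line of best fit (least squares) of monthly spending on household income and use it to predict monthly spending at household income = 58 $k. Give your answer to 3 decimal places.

6.772

Sxx = Σx² − (Σx)²/n = 13213 − 11528.166667 = 1684.833333
Sxy = Σxy − (Σx)(Σy)/n = 1600.2 − 1450.883333 = 149.316667
b = Sxy/Sxx = 149.316667/1684.833333 = 0.088624
a = ȳ − b·x̄ = 5.516667 − 0.088624·43.833333 = 1.631981
ŷ(58) = a + b·58 = 1.631981 + 0.088624·58 = 6.772173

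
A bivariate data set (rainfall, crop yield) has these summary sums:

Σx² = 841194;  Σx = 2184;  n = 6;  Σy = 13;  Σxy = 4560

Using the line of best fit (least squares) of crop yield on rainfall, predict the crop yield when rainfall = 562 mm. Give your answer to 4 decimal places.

Sxx = Σx² − (Σx)²/n = 841194 − 794976 = 46218
Sxy = Σxy − (Σx)(Σy)/n = 4560 − 4732 = -172
b = Sxy/Sxx = -172/46218 = -0.003721
a = ȳ − b·x̄ = 2.166667 − (-0.003721)·364 = 3.521290
ŷ(562) = a + b·562 = 3.521290 + (-0.003721)·562 = 1.429811

1.4298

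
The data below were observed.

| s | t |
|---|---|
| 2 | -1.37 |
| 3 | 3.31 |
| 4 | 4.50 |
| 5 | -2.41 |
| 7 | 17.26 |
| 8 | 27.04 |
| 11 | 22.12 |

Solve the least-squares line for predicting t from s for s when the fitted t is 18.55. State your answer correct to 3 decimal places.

8.354

n = 7, Σx = 40, Σy = 70.45, Σxy = 593.6, Σx² = 288
Sxx = Σx² − (Σx)²/n = 288 − 228.571429 = 59.428571
Sxy = Σxy − (Σx)(Σy)/n = 593.6 − 402.571429 = 191.028571
b = Sxy/Sxx = 191.028571/59.428571 = 3.214423
a = ȳ − b·x̄ = 10.064286 − 3.214423·5.714286 = -8.303846
Set a + b·x = 18.55: x = (18.55 − (-8.303846)) / 3.214423 = 8.354173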